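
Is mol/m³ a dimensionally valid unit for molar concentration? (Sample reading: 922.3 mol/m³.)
Yes

molar concentration has SI base units: mol / m^3
mol/m³ reduces to the same SI base units, so it is a valid unit for molar concentration.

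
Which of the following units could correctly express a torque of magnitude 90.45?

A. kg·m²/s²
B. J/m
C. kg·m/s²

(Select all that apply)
A

torque has SI base units: kg * m^2 / s^2

Checking each option against kg * m^2 / s^2:
  A. kg·m²/s²: ✓ matches
  B. J/m: ✗ does not match
  C. kg·m/s²: ✗ does not match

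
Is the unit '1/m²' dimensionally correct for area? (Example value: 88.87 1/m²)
No

area has SI base units: m^2
1/m² does NOT reduce to m^2; a valid unit for area would be e.g. m².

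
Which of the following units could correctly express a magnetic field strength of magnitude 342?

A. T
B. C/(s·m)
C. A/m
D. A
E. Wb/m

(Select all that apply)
B, C

magnetic field strength has SI base units: A / m

Checking each option against A / m:
  A. T: ✗ does not match
  B. C/(s·m): ✓ matches
  C. A/m: ✓ matches
  D. A: ✗ does not match
  E. Wb/m: ✗ does not match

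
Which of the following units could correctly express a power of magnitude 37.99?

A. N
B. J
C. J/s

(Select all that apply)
C

power has SI base units: kg * m^2 / s^3

Checking each option against kg * m^2 / s^3:
  A. N: ✗ does not match
  B. J: ✗ does not match
  C. J/s: ✓ matches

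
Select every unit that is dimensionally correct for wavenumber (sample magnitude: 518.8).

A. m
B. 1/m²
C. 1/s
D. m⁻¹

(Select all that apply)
D

wavenumber has SI base units: 1 / m

Checking each option against 1 / m:
  A. m: ✗ does not match
  B. 1/m²: ✗ does not match
  C. 1/s: ✗ does not match
  D. m⁻¹: ✓ matches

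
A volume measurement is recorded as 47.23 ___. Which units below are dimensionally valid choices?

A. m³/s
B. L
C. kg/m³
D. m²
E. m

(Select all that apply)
B

volume has SI base units: m^3

Checking each option against m^3:
  A. m³/s: ✗ does not match
  B. L: ✓ matches
  C. kg/m³: ✗ does not match
  D. m²: ✗ does not match
  E. m: ✗ does not match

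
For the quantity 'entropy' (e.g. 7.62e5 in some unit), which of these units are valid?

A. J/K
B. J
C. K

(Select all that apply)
A

entropy has SI base units: kg * m^2 / (s^2 * K)

Checking each option against kg * m^2 / (s^2 * K):
  A. J/K: ✓ matches
  B. J: ✗ does not match
  C. K: ✗ does not match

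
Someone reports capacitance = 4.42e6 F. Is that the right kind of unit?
Yes

capacitance has SI base units: A^2 * s^4 / (kg * m^2)
F reduces to the same SI base units, so it is a valid unit for capacitance.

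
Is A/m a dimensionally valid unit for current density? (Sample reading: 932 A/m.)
No

current density has SI base units: A / m^2
A/m does NOT reduce to A / m^2; a valid unit for current density would be e.g. A/m².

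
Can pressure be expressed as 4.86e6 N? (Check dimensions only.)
No

pressure has SI base units: kg / (m * s^2)
N does NOT reduce to kg / (m * s^2); a valid unit for pressure would be e.g. Pa.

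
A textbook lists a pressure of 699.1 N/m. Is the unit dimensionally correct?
No

pressure has SI base units: kg / (m * s^2)
N/m does NOT reduce to kg / (m * s^2); a valid unit for pressure would be e.g. Pa.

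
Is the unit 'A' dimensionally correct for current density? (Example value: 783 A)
No

current density has SI base units: A / m^2
A does NOT reduce to A / m^2; a valid unit for current density would be e.g. A/m².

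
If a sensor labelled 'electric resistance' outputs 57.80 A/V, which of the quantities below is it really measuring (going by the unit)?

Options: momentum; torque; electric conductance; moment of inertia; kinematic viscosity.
electric conductance

electric resistance should have units dimensionally equivalent to kg * m^2 / (A^2 * s^3) (e.g. Ω).
The given unit 'A/V' reduces to A^2 * s^3 / (kg * m^2). Of the listed options, that is the dimensionality of electric conductance.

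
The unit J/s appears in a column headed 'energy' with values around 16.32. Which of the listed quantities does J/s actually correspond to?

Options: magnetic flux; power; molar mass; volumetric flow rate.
power

energy should have units dimensionally equivalent to kg * m^2 / s^2 (e.g. J).
The given unit 'J/s' reduces to kg * m^2 / s^3. Of the listed options, that is the dimensionality of power.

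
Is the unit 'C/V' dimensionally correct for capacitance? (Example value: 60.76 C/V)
Yes

capacitance has SI base units: A^2 * s^4 / (kg * m^2)
C/V reduces to the same SI base units, so it is a valid unit for capacitance.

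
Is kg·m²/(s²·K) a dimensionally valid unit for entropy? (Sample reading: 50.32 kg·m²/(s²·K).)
Yes

entropy has SI base units: kg * m^2 / (s^2 * K)
kg·m²/(s²·K) reduces to the same SI base units, so it is a valid unit for entropy.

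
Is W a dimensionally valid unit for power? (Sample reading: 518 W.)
Yes

power has SI base units: kg * m^2 / s^3
W reduces to the same SI base units, so it is a valid unit for power.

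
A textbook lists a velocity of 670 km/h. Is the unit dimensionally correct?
Yes

velocity has SI base units: m / s
km/h reduces to the same SI base units, so it is a valid unit for velocity.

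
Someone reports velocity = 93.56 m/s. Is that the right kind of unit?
Yes

velocity has SI base units: m / s
m/s reduces to the same SI base units, so it is a valid unit for velocity.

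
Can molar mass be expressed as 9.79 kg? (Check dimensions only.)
No

molar mass has SI base units: kg / mol
kg does NOT reduce to kg / mol; a valid unit for molar mass would be e.g. kg/mol.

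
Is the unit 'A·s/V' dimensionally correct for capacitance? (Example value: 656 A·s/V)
Yes

capacitance has SI base units: A^2 * s^4 / (kg * m^2)
A·s/V reduces to the same SI base units, so it is a valid unit for capacitance.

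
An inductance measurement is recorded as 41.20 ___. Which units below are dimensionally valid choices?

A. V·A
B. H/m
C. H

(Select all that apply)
C

inductance has SI base units: kg * m^2 / (A^2 * s^2)

Checking each option against kg * m^2 / (A^2 * s^2):
  A. V·A: ✗ does not match
  B. H/m: ✗ does not match
  C. H: ✓ matches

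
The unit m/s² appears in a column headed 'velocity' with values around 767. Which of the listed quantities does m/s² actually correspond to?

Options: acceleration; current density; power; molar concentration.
acceleration

velocity should have units dimensionally equivalent to m / s (e.g. m/s).
The given unit 'm/s²' reduces to m / s^2. Of the listed options, that is the dimensionality of acceleration.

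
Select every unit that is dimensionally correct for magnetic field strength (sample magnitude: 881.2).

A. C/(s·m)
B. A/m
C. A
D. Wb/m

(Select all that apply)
A, B

magnetic field strength has SI base units: A / m

Checking each option against A / m:
  A. C/(s·m): ✓ matches
  B. A/m: ✓ matches
  C. A: ✗ does not match
  D. Wb/m: ✗ does not match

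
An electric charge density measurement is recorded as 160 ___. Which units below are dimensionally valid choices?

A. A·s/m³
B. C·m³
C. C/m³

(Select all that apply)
A, C

electric charge density has SI base units: A * s / m^3

Checking each option against A * s / m^3:
  A. A·s/m³: ✓ matches
  B. C·m³: ✗ does not match
  C. C/m³: ✓ matches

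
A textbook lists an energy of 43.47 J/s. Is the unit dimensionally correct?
No

energy has SI base units: kg * m^2 / s^2
J/s does NOT reduce to kg * m^2 / s^2; a valid unit for energy would be e.g. J.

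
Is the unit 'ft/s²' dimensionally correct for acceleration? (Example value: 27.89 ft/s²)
Yes

acceleration has SI base units: m / s^2
ft/s² reduces to the same SI base units, so it is a valid unit for acceleration.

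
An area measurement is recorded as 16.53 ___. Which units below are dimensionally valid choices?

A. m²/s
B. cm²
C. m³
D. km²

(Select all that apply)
B, D

area has SI base units: m^2

Checking each option against m^2:
  A. m²/s: ✗ does not match
  B. cm²: ✓ matches
  C. m³: ✗ does not match
  D. km²: ✓ matches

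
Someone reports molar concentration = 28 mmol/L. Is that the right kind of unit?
Yes

molar concentration has SI base units: mol / m^3
mmol/L reduces to the same SI base units, so it is a valid unit for molar concentration.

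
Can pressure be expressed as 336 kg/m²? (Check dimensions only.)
No

pressure has SI base units: kg / (m * s^2)
kg/m² does NOT reduce to kg / (m * s^2); a valid unit for pressure would be e.g. Pa.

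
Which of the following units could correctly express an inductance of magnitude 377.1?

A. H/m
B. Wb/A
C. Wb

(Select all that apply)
B

inductance has SI base units: kg * m^2 / (A^2 * s^2)

Checking each option against kg * m^2 / (A^2 * s^2):
  A. H/m: ✗ does not match
  B. Wb/A: ✓ matches
  C. Wb: ✗ does not match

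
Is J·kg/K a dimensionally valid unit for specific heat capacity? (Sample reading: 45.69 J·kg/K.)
No

specific heat capacity has SI base units: m^2 / (s^2 * K)
J·kg/K does NOT reduce to m^2 / (s^2 * K); a valid unit for specific heat capacity would be e.g. J/(kg·K).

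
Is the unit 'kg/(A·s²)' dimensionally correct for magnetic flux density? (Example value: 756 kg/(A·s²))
Yes

magnetic flux density has SI base units: kg / (A * s^2)
kg/(A·s²) reduces to the same SI base units, so it is a valid unit for magnetic flux density.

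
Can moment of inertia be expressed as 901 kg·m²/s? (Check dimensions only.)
No

moment of inertia has SI base units: kg * m^2
kg·m²/s does NOT reduce to kg * m^2; a valid unit for moment of inertia would be e.g. kg·m².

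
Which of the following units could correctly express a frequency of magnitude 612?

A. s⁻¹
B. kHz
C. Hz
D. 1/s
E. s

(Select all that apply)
A, B, C, D

frequency has SI base units: 1 / s

Checking each option against 1 / s:
  A. s⁻¹: ✓ matches
  B. kHz: ✓ matches
  C. Hz: ✓ matches
  D. 1/s: ✓ matches
  E. s: ✗ does not match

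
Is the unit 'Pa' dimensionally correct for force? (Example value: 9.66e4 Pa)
No

force has SI base units: kg * m / s^2
Pa does NOT reduce to kg * m / s^2; a valid unit for force would be e.g. N.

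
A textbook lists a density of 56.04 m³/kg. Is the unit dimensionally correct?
No

density has SI base units: kg / m^3
m³/kg does NOT reduce to kg / m^3; a valid unit for density would be e.g. kg/m³.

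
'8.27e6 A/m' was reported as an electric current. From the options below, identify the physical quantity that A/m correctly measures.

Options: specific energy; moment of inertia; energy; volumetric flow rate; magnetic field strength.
magnetic field strength

electric current should have units dimensionally equivalent to A (e.g. A).
The given unit 'A/m' reduces to A / m. Of the listed options, that is the dimensionality of magnetic field strength.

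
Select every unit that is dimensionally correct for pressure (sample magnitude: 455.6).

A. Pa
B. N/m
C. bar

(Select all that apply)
A, C

pressure has SI base units: kg / (m * s^2)

Checking each option against kg / (m * s^2):
  A. Pa: ✓ matches
  B. N/m: ✗ does not match
  C. bar: ✓ matches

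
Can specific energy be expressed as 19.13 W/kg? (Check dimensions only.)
No

specific energy has SI base units: m^2 / s^2
W/kg does NOT reduce to m^2 / s^2; a valid unit for specific energy would be e.g. J/kg.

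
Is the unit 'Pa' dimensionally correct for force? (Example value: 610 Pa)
No

force has SI base units: kg * m / s^2
Pa does NOT reduce to kg * m / s^2; a valid unit for force would be e.g. N.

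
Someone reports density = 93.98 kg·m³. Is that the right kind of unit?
No

density has SI base units: kg / m^3
kg·m³ does NOT reduce to kg / m^3; a valid unit for density would be e.g. kg/m³.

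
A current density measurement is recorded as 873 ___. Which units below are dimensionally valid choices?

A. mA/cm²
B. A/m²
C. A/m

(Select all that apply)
A, B

current density has SI base units: A / m^2

Checking each option against A / m^2:
  A. mA/cm²: ✓ matches
  B. A/m²: ✓ matches
  C. A/m: ✗ does not match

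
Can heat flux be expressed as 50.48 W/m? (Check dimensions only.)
No

heat flux has SI base units: kg / s^3
W/m does NOT reduce to kg / s^3; a valid unit for heat flux would be e.g. W/m².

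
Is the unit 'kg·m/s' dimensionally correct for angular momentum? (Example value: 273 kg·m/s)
No

angular momentum has SI base units: kg * m^2 / s
kg·m/s does NOT reduce to kg * m^2 / s; a valid unit for angular momentum would be e.g. kg·m²/s.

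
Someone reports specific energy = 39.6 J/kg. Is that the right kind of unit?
Yes

specific energy has SI base units: m^2 / s^2
J/kg reduces to the same SI base units, so it is a valid unit for specific energy.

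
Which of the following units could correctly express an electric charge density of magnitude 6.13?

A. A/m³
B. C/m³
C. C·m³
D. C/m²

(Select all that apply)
B

electric charge density has SI base units: A * s / m^3

Checking each option against A * s / m^3:
  A. A/m³: ✗ does not match
  B. C/m³: ✓ matches
  C. C·m³: ✗ does not match
  D. C/m²: ✗ does not match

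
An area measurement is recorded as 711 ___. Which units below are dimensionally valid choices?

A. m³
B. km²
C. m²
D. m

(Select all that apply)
B, C

area has SI base units: m^2

Checking each option against m^2:
  A. m³: ✗ does not match
  B. km²: ✓ matches
  C. m²: ✓ matches
  D. m: ✗ does not match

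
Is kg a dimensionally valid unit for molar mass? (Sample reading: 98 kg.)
No

molar mass has SI base units: kg / mol
kg does NOT reduce to kg / mol; a valid unit for molar mass would be e.g. kg/mol.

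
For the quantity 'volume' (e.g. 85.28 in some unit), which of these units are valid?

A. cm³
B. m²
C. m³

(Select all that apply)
A, C

volume has SI base units: m^3

Checking each option against m^3:
  A. cm³: ✓ matches
  B. m²: ✗ does not match
  C. m³: ✓ matches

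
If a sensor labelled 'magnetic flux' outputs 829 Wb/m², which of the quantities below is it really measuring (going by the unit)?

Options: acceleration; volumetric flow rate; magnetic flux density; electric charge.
magnetic flux density

magnetic flux should have units dimensionally equivalent to kg * m^2 / (A * s^2) (e.g. Wb).
The given unit 'Wb/m²' reduces to kg / (A * s^2). Of the listed options, that is the dimensionality of magnetic flux density.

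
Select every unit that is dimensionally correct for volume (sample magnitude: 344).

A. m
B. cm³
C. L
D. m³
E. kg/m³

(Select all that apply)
B, C, D

volume has SI base units: m^3

Checking each option against m^3:
  A. m: ✗ does not match
  B. cm³: ✓ matches
  C. L: ✓ matches
  D. m³: ✓ matches
  E. kg/m³: ✗ does not match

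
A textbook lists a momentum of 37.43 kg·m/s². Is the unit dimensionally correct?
No

momentum has SI base units: kg * m / s
kg·m/s² does NOT reduce to kg * m / s; a valid unit for momentum would be e.g. kg·m/s.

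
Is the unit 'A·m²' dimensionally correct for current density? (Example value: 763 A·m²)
No

current density has SI base units: A / m^2
A·m² does NOT reduce to A / m^2; a valid unit for current density would be e.g. A/m².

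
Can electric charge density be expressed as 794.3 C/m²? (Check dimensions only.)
No

electric charge density has SI base units: A * s / m^3
C/m² does NOT reduce to A * s / m^3; a valid unit for electric charge density would be e.g. C/m³.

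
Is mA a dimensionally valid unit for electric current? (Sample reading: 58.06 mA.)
Yes

electric current has SI base units: A
mA reduces to the same SI base units, so it is a valid unit for electric current.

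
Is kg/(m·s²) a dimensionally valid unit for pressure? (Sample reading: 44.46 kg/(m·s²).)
Yes

pressure has SI base units: kg / (m * s^2)
kg/(m·s²) reduces to the same SI base units, so it is a valid unit for pressure.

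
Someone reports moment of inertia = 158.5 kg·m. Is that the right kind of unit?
No

moment of inertia has SI base units: kg * m^2
kg·m does NOT reduce to kg * m^2; a valid unit for moment of inertia would be e.g. kg·m².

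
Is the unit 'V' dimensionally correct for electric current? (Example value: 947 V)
No

electric current has SI base units: A
V does NOT reduce to A; a valid unit for electric current would be e.g. A.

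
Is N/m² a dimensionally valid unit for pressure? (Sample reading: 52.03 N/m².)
Yes

pressure has SI base units: kg / (m * s^2)
N/m² reduces to the same SI base units, so it is a valid unit for pressure.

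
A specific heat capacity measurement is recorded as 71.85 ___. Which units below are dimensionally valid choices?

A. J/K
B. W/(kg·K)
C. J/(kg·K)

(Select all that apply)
C

specific heat capacity has SI base units: m^2 / (s^2 * K)

Checking each option against m^2 / (s^2 * K):
  A. J/K: ✗ does not match
  B. W/(kg·K): ✗ does not match
  C. J/(kg·K): ✓ matches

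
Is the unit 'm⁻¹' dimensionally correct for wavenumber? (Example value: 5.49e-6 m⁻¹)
Yes

wavenumber has SI base units: 1 / m
m⁻¹ reduces to the same SI base units, so it is a valid unit for wavenumber.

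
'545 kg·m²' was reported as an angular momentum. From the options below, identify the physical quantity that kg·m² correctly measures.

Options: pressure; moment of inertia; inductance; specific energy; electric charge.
moment of inertia

angular momentum should have units dimensionally equivalent to kg * m^2 / s (e.g. kg·m²/s).
The given unit 'kg·m²' reduces to kg * m^2. Of the listed options, that is the dimensionality of moment of inertia.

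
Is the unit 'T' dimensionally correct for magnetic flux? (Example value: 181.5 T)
No

magnetic flux has SI base units: kg * m^2 / (A * s^2)
T does NOT reduce to kg * m^2 / (A * s^2); a valid unit for magnetic flux would be e.g. Wb.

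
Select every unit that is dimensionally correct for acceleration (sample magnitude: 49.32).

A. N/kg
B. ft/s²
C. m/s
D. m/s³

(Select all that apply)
A, B

acceleration has SI base units: m / s^2

Checking each option against m / s^2:
  A. N/kg: ✓ matches
  B. ft/s²: ✓ matches
  C. m/s: ✗ does not match
  D. m/s³: ✗ does not match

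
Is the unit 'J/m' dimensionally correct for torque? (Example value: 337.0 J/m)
No

torque has SI base units: kg * m^2 / s^2
J/m does NOT reduce to kg * m^2 / s^2; a valid unit for torque would be e.g. N·m.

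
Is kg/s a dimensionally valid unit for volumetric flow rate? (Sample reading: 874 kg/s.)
No

volumetric flow rate has SI base units: m^3 / s
kg/s does NOT reduce to m^3 / s; a valid unit for volumetric flow rate would be e.g. m³/s.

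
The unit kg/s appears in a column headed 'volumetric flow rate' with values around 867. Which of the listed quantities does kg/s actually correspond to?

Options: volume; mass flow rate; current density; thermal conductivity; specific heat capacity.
mass flow rate

volumetric flow rate should have units dimensionally equivalent to m^3 / s (e.g. m³/s).
The given unit 'kg/s' reduces to kg / s. Of the listed options, that is the dimensionality of mass flow rate.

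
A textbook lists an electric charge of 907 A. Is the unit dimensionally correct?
No

electric charge has SI base units: A * s
A does NOT reduce to A * s; a valid unit for electric charge would be e.g. C.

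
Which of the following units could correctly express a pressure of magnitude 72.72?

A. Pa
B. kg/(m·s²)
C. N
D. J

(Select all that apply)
A, B

pressure has SI base units: kg / (m * s^2)

Checking each option against kg / (m * s^2):
  A. Pa: ✓ matches
  B. kg/(m·s²): ✓ matches
  C. N: ✗ does not match
  D. J: ✗ does not match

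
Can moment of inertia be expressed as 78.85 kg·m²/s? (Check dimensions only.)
No

moment of inertia has SI base units: kg * m^2
kg·m²/s does NOT reduce to kg * m^2; a valid unit for moment of inertia would be e.g. kg·m².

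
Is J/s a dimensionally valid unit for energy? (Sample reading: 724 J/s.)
No

energy has SI base units: kg * m^2 / s^2
J/s does NOT reduce to kg * m^2 / s^2; a valid unit for energy would be e.g. J.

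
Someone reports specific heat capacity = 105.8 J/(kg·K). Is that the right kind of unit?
Yes

specific heat capacity has SI base units: m^2 / (s^2 * K)
J/(kg·K) reduces to the same SI base units, so it is a valid unit for specific heat capacity.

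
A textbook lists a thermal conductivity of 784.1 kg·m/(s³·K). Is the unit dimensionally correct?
Yes

thermal conductivity has SI base units: kg * m / (s^3 * K)
kg·m/(s³·K) reduces to the same SI base units, so it is a valid unit for thermal conductivity.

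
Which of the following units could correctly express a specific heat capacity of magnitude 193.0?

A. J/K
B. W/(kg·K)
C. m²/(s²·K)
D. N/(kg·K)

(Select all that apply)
C

specific heat capacity has SI base units: m^2 / (s^2 * K)

Checking each option against m^2 / (s^2 * K):
  A. J/K: ✗ does not match
  B. W/(kg·K): ✗ does not match
  C. m²/(s²·K): ✓ matches
  D. N/(kg·K): ✗ does not match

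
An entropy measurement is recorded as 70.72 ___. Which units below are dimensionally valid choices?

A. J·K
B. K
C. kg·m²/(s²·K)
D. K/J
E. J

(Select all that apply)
C

entropy has SI base units: kg * m^2 / (s^2 * K)

Checking each option against kg * m^2 / (s^2 * K):
  A. J·K: ✗ does not match
  B. K: ✗ does not match
  C. kg·m²/(s²·K): ✓ matches
  D. K/J: ✗ does not match
  E. J: ✗ does not match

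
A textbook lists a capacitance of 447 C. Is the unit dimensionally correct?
No

capacitance has SI base units: A^2 * s^4 / (kg * m^2)
C does NOT reduce to A^2 * s^4 / (kg * m^2); a valid unit for capacitance would be e.g. F.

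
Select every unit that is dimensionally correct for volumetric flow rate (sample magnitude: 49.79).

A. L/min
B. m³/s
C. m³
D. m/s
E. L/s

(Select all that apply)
A, B, E

volumetric flow rate has SI base units: m^3 / s

Checking each option against m^3 / s:
  A. L/min: ✓ matches
  B. m³/s: ✓ matches
  C. m³: ✗ does not match
  D. m/s: ✗ does not match
  E. L/s: ✓ matches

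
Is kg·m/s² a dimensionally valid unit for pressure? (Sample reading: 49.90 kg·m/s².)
No

pressure has SI base units: kg / (m * s^2)
kg·m/s² does NOT reduce to kg / (m * s^2); a valid unit for pressure would be e.g. Pa.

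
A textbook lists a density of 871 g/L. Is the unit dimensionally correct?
Yes

density has SI base units: kg / m^3
g/L reduces to the same SI base units, so it is a valid unit for density.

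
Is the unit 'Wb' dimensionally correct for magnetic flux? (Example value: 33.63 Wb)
Yes

magnetic flux has SI base units: kg * m^2 / (A * s^2)
Wb reduces to the same SI base units, so it is a valid unit for magnetic flux.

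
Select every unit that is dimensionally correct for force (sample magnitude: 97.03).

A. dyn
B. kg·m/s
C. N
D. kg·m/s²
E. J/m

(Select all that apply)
A, C, D, E

force has SI base units: kg * m / s^2

Checking each option against kg * m / s^2:
  A. dyn: ✓ matches
  B. kg·m/s: ✗ does not match
  C. N: ✓ matches
  D. kg·m/s²: ✓ matches
  E. J/m: ✓ matches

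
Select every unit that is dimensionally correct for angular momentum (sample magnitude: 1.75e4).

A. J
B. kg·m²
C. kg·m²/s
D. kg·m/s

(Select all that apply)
C

angular momentum has SI base units: kg * m^2 / s

Checking each option against kg * m^2 / s:
  A. J: ✗ does not match
  B. kg·m²: ✗ does not match
  C. kg·m²/s: ✓ matches
  D. kg·m/s: ✗ does not match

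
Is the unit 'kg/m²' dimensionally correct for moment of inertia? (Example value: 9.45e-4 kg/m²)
No

moment of inertia has SI base units: kg * m^2
kg/m² does NOT reduce to kg * m^2; a valid unit for moment of inertia would be e.g. kg·m².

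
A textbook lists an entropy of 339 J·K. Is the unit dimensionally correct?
No

entropy has SI base units: kg * m^2 / (s^2 * K)
J·K does NOT reduce to kg * m^2 / (s^2 * K); a valid unit for entropy would be e.g. J/K.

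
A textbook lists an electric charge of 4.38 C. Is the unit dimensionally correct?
Yes

electric charge has SI base units: A * s
C reduces to the same SI base units, so it is a valid unit for electric charge.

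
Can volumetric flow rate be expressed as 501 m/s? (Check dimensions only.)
No

volumetric flow rate has SI base units: m^3 / s
m/s does NOT reduce to m^3 / s; a valid unit for volumetric flow rate would be e.g. m³/s.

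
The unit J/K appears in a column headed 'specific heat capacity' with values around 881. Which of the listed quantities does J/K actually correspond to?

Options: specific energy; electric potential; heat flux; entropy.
entropy

specific heat capacity should have units dimensionally equivalent to m^2 / (s^2 * K) (e.g. J/(kg·K)).
The given unit 'J/K' reduces to kg * m^2 / (s^2 * K). Of the listed options, that is the dimensionality of entropy.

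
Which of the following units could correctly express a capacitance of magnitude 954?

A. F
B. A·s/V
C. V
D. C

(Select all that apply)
A, B

capacitance has SI base units: A^2 * s^4 / (kg * m^2)

Checking each option against A^2 * s^4 / (kg * m^2):
  A. F: ✓ matches
  B. A·s/V: ✓ matches
  C. V: ✗ does not match
  D. C: ✗ does not match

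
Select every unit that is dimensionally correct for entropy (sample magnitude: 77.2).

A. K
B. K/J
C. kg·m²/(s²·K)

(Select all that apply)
C

entropy has SI base units: kg * m^2 / (s^2 * K)

Checking each option against kg * m^2 / (s^2 * K):
  A. K: ✗ does not match
  B. K/J: ✗ does not match
  C. kg·m²/(s²·K): ✓ matches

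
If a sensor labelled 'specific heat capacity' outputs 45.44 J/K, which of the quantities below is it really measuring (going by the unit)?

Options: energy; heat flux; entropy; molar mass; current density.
entropy

specific heat capacity should have units dimensionally equivalent to m^2 / (s^2 * K) (e.g. J/(kg·K)).
The given unit 'J/K' reduces to kg * m^2 / (s^2 * K). Of the listed options, that is the dimensionality of entropy.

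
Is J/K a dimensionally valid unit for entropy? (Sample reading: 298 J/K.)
Yes

entropy has SI base units: kg * m^2 / (s^2 * K)
J/K reduces to the same SI base units, so it is a valid unit for entropy.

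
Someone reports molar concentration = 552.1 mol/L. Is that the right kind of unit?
Yes

molar concentration has SI base units: mol / m^3
mol/L reduces to the same SI base units, so it is a valid unit for molar concentration.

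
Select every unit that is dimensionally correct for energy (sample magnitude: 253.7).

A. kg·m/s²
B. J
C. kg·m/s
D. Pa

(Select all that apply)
B

energy has SI base units: kg * m^2 / s^2

Checking each option against kg * m^2 / s^2:
  A. kg·m/s²: ✗ does not match
  B. J: ✓ matches
  C. kg·m/s: ✗ does not match
  D. Pa: ✗ does not match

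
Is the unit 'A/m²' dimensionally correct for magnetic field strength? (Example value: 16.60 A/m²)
No

magnetic field strength has SI base units: A / m
A/m² does NOT reduce to A / m; a valid unit for magnetic field strength would be e.g. A/m.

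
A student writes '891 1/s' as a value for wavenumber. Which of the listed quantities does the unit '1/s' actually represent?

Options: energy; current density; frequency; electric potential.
frequency

wavenumber should have units dimensionally equivalent to 1 / m (e.g. 1/m).
The given unit '1/s' reduces to 1 / s. Of the listed options, that is the dimensionality of frequency.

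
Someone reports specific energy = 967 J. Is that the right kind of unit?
No

specific energy has SI base units: m^2 / s^2
J does NOT reduce to m^2 / s^2; a valid unit for specific energy would be e.g. J/kg.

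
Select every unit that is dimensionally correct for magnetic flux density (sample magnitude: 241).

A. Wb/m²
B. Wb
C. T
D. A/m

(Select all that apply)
A, C

magnetic flux density has SI base units: kg / (A * s^2)

Checking each option against kg / (A * s^2):
  A. Wb/m²: ✓ matches
  B. Wb: ✗ does not match
  C. T: ✓ matches
  D. A/m: ✗ does not match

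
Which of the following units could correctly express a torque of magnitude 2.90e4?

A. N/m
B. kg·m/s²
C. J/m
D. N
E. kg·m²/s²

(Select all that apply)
E

torque has SI base units: kg * m^2 / s^2

Checking each option against kg * m^2 / s^2:
  A. N/m: ✗ does not match
  B. kg·m/s²: ✗ does not match
  C. J/m: ✗ does not match
  D. N: ✗ does not match
  E. kg·m²/s²: ✓ matches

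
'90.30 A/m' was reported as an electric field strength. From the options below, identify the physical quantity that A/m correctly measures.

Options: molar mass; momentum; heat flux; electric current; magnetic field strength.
magnetic field strength

electric field strength should have units dimensionally equivalent to kg * m / (A * s^3) (e.g. V/m).
The given unit 'A/m' reduces to A / m. Of the listed options, that is the dimensionality of magnetic field strength.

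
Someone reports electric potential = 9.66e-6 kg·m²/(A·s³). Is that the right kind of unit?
Yes

electric potential has SI base units: kg * m^2 / (A * s^3)
kg·m²/(A·s³) reduces to the same SI base units, so it is a valid unit for electric potential.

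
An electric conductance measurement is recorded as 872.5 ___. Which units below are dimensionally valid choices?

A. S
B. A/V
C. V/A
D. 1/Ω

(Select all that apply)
A, B, D

electric conductance has SI base units: A^2 * s^3 / (kg * m^2)

Checking each option against A^2 * s^3 / (kg * m^2):
  A. S: ✓ matches
  B. A/V: ✓ matches
  C. V/A: ✗ does not match
  D. 1/Ω: ✓ matches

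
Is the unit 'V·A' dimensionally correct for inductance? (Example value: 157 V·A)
No

inductance has SI base units: kg * m^2 / (A^2 * s^2)
V·A does NOT reduce to kg * m^2 / (A^2 * s^2); a valid unit for inductance would be e.g. H.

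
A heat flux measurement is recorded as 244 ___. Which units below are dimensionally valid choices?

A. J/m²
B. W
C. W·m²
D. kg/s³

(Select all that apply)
D

heat flux has SI base units: kg / s^3

Checking each option against kg / s^3:
  A. J/m²: ✗ does not match
  B. W: ✗ does not match
  C. W·m²: ✗ does not match
  D. kg/s³: ✓ matches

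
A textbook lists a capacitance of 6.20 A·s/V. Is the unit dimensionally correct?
Yes

capacitance has SI base units: A^2 * s^4 / (kg * m^2)
A·s/V reduces to the same SI base units, so it is a valid unit for capacitance.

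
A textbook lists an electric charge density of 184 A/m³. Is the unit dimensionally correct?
No

electric charge density has SI base units: A * s / m^3
A/m³ does NOT reduce to A * s / m^3; a valid unit for electric charge density would be e.g. C/m³.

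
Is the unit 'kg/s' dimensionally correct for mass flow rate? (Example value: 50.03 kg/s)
Yes

mass flow rate has SI base units: kg / s
kg/s reduces to the same SI base units, so it is a valid unit for mass flow rate.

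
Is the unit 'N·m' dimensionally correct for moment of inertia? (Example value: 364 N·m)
No

moment of inertia has SI base units: kg * m^2
N·m does NOT reduce to kg * m^2; a valid unit for moment of inertia would be e.g. kg·m².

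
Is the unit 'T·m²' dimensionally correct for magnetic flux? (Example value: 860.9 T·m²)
Yes

magnetic flux has SI base units: kg * m^2 / (A * s^2)
T·m² reduces to the same SI base units, so it is a valid unit for magnetic flux.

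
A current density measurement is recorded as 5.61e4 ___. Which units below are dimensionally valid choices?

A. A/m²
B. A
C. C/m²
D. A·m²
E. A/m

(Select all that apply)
A

current density has SI base units: A / m^2

Checking each option against A / m^2:
  A. A/m²: ✓ matches
  B. A: ✗ does not match
  C. C/m²: ✗ does not match
  D. A·m²: ✗ does not match
  E. A/m: ✗ does not match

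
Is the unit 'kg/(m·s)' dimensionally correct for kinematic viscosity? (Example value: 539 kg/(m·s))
No

kinematic viscosity has SI base units: m^2 / s
kg/(m·s) does NOT reduce to m^2 / s; a valid unit for kinematic viscosity would be e.g. m²/s.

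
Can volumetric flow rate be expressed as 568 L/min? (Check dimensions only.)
Yes

volumetric flow rate has SI base units: m^3 / s
L/min reduces to the same SI base units, so it is a valid unit for volumetric flow rate.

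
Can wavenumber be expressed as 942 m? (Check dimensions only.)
No

wavenumber has SI base units: 1 / m
m does NOT reduce to 1 / m; a valid unit for wavenumber would be e.g. 1/m.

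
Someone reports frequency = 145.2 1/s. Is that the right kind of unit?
Yes

frequency has SI base units: 1 / s
1/s reduces to the same SI base units, so it is a valid unit for frequency.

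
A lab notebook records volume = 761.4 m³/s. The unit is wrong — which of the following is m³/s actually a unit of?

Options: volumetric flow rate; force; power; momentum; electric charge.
volumetric flow rate

volume should have units dimensionally equivalent to m^3 (e.g. m³).
The given unit 'm³/s' reduces to m^3 / s. Of the listed options, that is the dimensionality of volumetric flow rate.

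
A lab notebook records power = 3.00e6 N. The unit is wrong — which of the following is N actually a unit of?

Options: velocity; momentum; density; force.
force

power should have units dimensionally equivalent to kg * m^2 / s^3 (e.g. W).
The given unit 'N' reduces to kg * m / s^2. Of the listed options, that is the dimensionality of force.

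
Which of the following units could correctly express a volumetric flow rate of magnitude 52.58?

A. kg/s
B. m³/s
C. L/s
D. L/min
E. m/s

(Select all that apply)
B, C, D

volumetric flow rate has SI base units: m^3 / s

Checking each option against m^3 / s:
  A. kg/s: ✗ does not match
  B. m³/s: ✓ matches
  C. L/s: ✓ matches
  D. L/min: ✓ matches
  E. m/s: ✗ does not match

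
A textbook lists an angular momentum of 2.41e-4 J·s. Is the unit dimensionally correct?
Yes

angular momentum has SI base units: kg * m^2 / s
J·s reduces to the same SI base units, so it is a valid unit for angular momentum.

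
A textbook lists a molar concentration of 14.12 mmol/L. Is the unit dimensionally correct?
Yes

molar concentration has SI base units: mol / m^3
mmol/L reduces to the same SI base units, so it is a valid unit for molar concentration.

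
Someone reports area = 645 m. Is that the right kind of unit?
No

area has SI base units: m^2
m does NOT reduce to m^2; a valid unit for area would be e.g. m².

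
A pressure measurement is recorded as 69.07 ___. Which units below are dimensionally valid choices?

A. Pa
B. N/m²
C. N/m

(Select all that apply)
A, B

pressure has SI base units: kg / (m * s^2)

Checking each option against kg / (m * s^2):
  A. Pa: ✓ matches
  B. N/m²: ✓ matches
  C. N/m: ✗ does not match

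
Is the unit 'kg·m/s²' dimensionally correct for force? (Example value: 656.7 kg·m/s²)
Yes

force has SI base units: kg * m / s^2
kg·m/s² reduces to the same SI base units, so it is a valid unit for force.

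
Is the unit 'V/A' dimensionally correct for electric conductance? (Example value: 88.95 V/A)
No

electric conductance has SI base units: A^2 * s^3 / (kg * m^2)
V/A does NOT reduce to A^2 * s^3 / (kg * m^2); a valid unit for electric conductance would be e.g. S.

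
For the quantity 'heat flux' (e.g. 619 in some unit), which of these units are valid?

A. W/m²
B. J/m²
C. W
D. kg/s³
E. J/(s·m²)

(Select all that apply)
A, D, E

heat flux has SI base units: kg / s^3

Checking each option against kg / s^3:
  A. W/m²: ✓ matches
  B. J/m²: ✗ does not match
  C. W: ✗ does not match
  D. kg/s³: ✓ matches
  E. J/(s·m²): ✓ matches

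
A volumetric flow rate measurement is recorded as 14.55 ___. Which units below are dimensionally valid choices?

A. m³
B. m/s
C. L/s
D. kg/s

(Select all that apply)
C

volumetric flow rate has SI base units: m^3 / s

Checking each option against m^3 / s:
  A. m³: ✗ does not match
  B. m/s: ✗ does not match
  C. L/s: ✓ matches
  D. kg/s: ✗ does not match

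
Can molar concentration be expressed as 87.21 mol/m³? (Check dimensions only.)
Yes

molar concentration has SI base units: mol / m^3
mol/m³ reduces to the same SI base units, so it is a valid unit for molar concentration.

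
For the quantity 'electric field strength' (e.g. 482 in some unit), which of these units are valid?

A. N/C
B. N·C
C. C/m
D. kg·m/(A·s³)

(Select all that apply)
A, D

electric field strength has SI base units: kg * m / (A * s^3)

Checking each option against kg * m / (A * s^3):
  A. N/C: ✓ matches
  B. N·C: ✗ does not match
  C. C/m: ✗ does not match
  D. kg·m/(A·s³): ✓ matches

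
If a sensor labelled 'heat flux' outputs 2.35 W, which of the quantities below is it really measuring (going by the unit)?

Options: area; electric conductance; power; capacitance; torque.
power

heat flux should have units dimensionally equivalent to kg / s^3 (e.g. W/m²).
The given unit 'W' reduces to kg * m^2 / s^3. Of the listed options, that is the dimensionality of power.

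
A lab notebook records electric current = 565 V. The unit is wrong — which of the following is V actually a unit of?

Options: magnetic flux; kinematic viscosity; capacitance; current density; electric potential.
electric potential

electric current should have units dimensionally equivalent to A (e.g. A).
The given unit 'V' reduces to kg * m^2 / (A * s^3). Of the listed options, that is the dimensionality of electric potential.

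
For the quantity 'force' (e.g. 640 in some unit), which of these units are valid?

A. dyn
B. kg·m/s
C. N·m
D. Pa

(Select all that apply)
A

force has SI base units: kg * m / s^2

Checking each option against kg * m / s^2:
  A. dyn: ✓ matches
  B. kg·m/s: ✗ does not match
  C. N·m: ✗ does not match
  D. Pa: ✗ does not match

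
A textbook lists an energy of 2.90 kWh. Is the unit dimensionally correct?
Yes

energy has SI base units: kg * m^2 / s^2
kWh reduces to the same SI base units, so it is a valid unit for energy.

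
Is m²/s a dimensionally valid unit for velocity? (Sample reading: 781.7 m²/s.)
No

velocity has SI base units: m / s
m²/s does NOT reduce to m / s; a valid unit for velocity would be e.g. m/s.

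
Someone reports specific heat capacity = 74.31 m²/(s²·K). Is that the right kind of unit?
Yes

specific heat capacity has SI base units: m^2 / (s^2 * K)
m²/(s²·K) reduces to the same SI base units, so it is a valid unit for specific heat capacity.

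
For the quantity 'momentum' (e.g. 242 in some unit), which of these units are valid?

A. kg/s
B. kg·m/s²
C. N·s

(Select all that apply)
C

momentum has SI base units: kg * m / s

Checking each option against kg * m / s:
  A. kg/s: ✗ does not match
  B. kg·m/s²: ✗ does not match
  C. N·s: ✓ matches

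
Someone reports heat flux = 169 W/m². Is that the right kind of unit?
Yes

heat flux has SI base units: kg / s^3
W/m² reduces to the same SI base units, so it is a valid unit for heat flux.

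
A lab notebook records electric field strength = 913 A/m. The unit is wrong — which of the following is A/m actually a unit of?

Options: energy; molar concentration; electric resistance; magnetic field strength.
magnetic field strength

electric field strength should have units dimensionally equivalent to kg * m / (A * s^3) (e.g. V/m).
The given unit 'A/m' reduces to A / m. Of the listed options, that is the dimensionality of magnetic field strength.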